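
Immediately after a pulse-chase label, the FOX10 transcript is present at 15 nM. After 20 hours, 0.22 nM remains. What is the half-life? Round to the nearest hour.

A/A₀ = 0.22/15 ≈ 0.014667.
n = log₂(68.182) ≈ 6.0913 half-lives elapsed in 20 hours.
t½ = 20/6.0913 ≈ 3.2834 hours.

3 hours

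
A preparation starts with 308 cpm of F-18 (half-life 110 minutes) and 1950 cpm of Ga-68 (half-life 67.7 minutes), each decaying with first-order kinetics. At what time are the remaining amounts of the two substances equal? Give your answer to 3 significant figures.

469 minutes

Set 308·(1/2)^(t/110) = 1950·(1/2)^(t/67.7).
Taking log₂: log₂(308/1950) = t·(1/110 − 1/67.7).
log₂(0.15795) = -2.6625; 1/110 − 1/67.7 = -0.0056801.
t = -2.6625 / -0.0056801 ≈ 468.73 minutes.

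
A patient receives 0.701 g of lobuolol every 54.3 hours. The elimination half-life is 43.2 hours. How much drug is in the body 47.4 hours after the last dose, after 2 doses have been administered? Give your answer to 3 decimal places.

The 2 doses were given 101.7, 47.4 hours ago.
Total = 0.701·(1/2)^(101.7/43.2) + 0.701·(1/2)^(47.4/43.2)
      = 0.1371 + 0.32766 ≈ 0.46476 g.

0.465 g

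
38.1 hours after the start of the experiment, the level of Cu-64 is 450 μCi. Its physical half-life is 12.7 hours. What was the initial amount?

Number of half-lives elapsed: n = 38.1/12.7 ≈ 3.
A₀ = A × 2^n = 450 × 2^3 = 450 × 8 ≈ 3600 μCi.

3600 μCi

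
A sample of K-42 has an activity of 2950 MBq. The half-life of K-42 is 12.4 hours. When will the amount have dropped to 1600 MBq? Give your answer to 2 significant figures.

Fraction remaining = 1600/2950 ≈ 0.54237.
n = log₂(2950/1600) = ln(1.8438)/ln 2 ≈ 0.88264 half-lives.
t = n × t½ = 0.88264 × 12.4 ≈ 10.945 hours.

11 hours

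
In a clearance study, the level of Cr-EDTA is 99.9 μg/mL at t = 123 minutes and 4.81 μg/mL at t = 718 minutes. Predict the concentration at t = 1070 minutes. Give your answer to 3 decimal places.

0.799 μg/mL

Over Δt = 718 − 123 = 595 minutes, the level fell by a factor of 99.9/4.81 ≈ 20.769.
n = log₂(20.769) ≈ 4.3764 half-lives, so t½ = 595/4.3764 ≈ 135.96 minutes.
From t = 718 to t = 1070: 4.81 × (1/2)^((1070−718)/135.96) ≈ 0.7994 μg/mL.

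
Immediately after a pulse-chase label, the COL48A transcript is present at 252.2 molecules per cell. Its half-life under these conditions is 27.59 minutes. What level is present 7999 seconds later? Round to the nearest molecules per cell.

Convert the elapsed time: 7999 seconds = 133.317 minutes.
Number of half-lives: n = 133.317/27.59 ≈ 4.8321.
Remaining = 252.2 × (1/2)^4.8321 = 252.2 × 0.035108 ≈ 8.8542 molecules per cell.

9 molecules per cell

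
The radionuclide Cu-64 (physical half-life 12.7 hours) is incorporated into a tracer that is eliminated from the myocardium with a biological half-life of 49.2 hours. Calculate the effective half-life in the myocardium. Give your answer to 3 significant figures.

10.1 hours

1/t_eff = 1/t_phys + 1/t_biol = 1/12.7 + 1/49.2 = 0.099065 per hour.
t_eff = 12.7 × 49.2 / (12.7 + 49.2) ≈ 10.094 hours.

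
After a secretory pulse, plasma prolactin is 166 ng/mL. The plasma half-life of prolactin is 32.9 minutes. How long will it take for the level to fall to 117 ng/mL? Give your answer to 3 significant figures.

16.6 minutes

Fraction remaining = 117/166 ≈ 0.70482.
n = log₂(166/117) = ln(1.4188)/ln 2 ≈ 0.50467 half-lives.
t = n × t½ = 0.50467 × 32.9 ≈ 16.604 minutes.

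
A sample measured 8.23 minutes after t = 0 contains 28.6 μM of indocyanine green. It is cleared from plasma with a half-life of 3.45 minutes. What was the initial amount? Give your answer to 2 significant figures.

Number of half-lives elapsed: n = 8.23/3.45 ≈ 2.3855.
A₀ = A × 2^n = 28.6 × 2^2.3855 = 28.6 × 5.2253 ≈ 149.44 μM.

150 μM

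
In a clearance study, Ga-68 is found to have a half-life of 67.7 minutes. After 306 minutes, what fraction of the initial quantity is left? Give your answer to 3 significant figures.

n = 306/67.7 ≈ 4.5199 half-lives.
Fraction remaining = (1/2)^4.5199 ≈ 0.043588.

0.0436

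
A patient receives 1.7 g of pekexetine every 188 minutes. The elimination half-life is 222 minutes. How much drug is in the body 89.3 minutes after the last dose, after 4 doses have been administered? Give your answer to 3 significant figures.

The 4 doses were given 653.3, 465.3, 277.3, 89.3 minutes ago.
Total = 1.7·(1/2)^(653.3/222) + 1.7·(1/2)^(465.3/222) + 1.7·(1/2)^(277.3/222) + 1.7·(1/2)^(89.3/222)
      = 0.2211 + 0.39765 + 0.71521 + 1.2863 ≈ 2.6203 g.

2.62 g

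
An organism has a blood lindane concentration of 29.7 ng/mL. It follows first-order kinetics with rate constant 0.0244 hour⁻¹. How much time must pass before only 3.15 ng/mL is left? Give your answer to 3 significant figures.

t½ = ln 2 / k = 0.69315 / 0.0244 ≈ 28.408 hours.
Fraction remaining = 3.15/29.7 ≈ 0.10606.
n = log₂(29.7/3.15) = ln(9.4286)/ln 2 ≈ 3.237 half-lives.
t = n × t½ = 3.237 × 28.408 ≈ 91.957 hours.

92.0 hours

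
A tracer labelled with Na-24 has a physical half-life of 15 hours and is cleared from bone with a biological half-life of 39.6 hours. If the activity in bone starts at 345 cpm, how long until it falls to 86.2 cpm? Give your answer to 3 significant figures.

21.8 hours

1/t_eff = 1/t_phys + 1/t_biol = 1/15 + 1/39.6 = 0.091919 per hour.
t_eff = 15 × 39.6 / (15 + 39.6) ≈ 10.879 hours.
n = log₂(345/86.2) ≈ 2.0008; t = 2.0008 × 10.879 ≈ 21.767 hours.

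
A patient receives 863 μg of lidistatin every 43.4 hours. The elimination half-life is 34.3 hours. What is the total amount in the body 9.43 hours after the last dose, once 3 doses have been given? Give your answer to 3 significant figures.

The 3 doses were given 96.23, 52.83, 9.43 hours ago.
Total = 863·(1/2)^(96.23/34.3) + 863·(1/2)^(52.83/34.3) + 863·(1/2)^(9.43/34.3)
      = 123.44 + 296.73 + 713.26 ≈ 1133.4 μg.

1130 μg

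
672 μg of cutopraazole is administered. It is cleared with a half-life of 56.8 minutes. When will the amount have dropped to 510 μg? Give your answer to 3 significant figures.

Fraction remaining = 510/672 ≈ 0.75893.
n = log₂(672/510) = ln(1.3176)/ln 2 ≈ 0.39796 half-lives.
t = n × t½ = 0.39796 × 56.8 ≈ 22.604 minutes.

22.6 minutes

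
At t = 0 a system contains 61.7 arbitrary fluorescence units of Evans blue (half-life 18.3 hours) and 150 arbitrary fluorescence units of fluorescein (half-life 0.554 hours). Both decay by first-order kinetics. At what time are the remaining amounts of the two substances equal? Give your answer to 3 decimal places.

Set 61.7·(1/2)^(t/18.3) = 150·(1/2)^(t/0.554).
Taking log₂: log₂(61.7/150) = t·(1/18.3 − 1/0.554).
log₂(0.41133) = -1.2816; 1/18.3 − 1/0.554 = -1.7504.
t = -1.2816 / -1.7504 ≈ 0.73218 hours.

0.732 hours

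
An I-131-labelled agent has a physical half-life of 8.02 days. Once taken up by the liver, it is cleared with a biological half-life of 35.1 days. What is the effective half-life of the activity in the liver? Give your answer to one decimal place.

6.5 days

1/t_eff = 1/t_phys + 1/t_biol = 1/8.02 + 1/35.1 = 0.15318 per day.
t_eff = 8.02 × 35.1 / (8.02 + 35.1) ≈ 6.5283 days.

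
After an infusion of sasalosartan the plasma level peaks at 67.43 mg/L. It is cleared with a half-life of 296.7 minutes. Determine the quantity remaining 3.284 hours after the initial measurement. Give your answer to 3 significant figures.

42.6 mg/L

Convert the elapsed time: 3.284 hours = 197.04 minutes.
Number of half-lives: n = 197.04/296.7 ≈ 0.66411.
Remaining = 67.43 × (1/2)^0.66411 = 67.43 × 0.63108 ≈ 42.554 mg/L.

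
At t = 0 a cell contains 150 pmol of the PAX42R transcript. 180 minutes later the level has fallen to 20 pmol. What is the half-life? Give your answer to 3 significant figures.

61.9 minutes

A/A₀ = 20/150 ≈ 0.13333.
n = log₂(7.5) ≈ 2.9069 half-lives elapsed in 180 minutes.
t½ = 180/2.9069 ≈ 61.922 minutes.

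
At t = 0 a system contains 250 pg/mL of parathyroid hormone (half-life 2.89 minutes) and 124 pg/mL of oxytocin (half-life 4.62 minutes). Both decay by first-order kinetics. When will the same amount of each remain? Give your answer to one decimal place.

7.8 minutes

Set 250·(1/2)^(t/2.89) = 124·(1/2)^(t/4.62).
Taking log₂: log₂(250/124) = t·(1/2.89 − 1/4.62).
log₂(2.0161) = 1.0116; 1/2.89 − 1/4.62 = 0.12957.
t = 1.0116 / 0.12957 ≈ 7.8072 minutes.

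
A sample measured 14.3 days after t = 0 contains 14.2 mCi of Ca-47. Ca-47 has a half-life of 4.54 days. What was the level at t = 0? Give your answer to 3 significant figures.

Number of half-lives elapsed: n = 14.3/4.54 ≈ 3.1498.
A₀ = A × 2^n = 14.2 × 2^3.1498 = 14.2 × 8.8752 ≈ 126.03 mCi.

126 mCi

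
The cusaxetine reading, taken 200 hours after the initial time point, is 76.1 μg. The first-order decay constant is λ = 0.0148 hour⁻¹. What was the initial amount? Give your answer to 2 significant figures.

1500 μg

t½ = ln 2 / λ = 0.69315 / 0.0148 ≈ 46.834 hours.
Number of half-lives elapsed: n = 200/46.834 ≈ 4.2704.
A₀ = A × 2^n = 76.1 × 2^4.2704 = 76.1 × 19.298 ≈ 1468.6 μg.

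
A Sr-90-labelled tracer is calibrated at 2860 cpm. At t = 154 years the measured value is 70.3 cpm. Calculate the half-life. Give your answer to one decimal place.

A/A₀ = 70.3/2860 ≈ 0.02458.
n = log₂(40.683) ≈ 5.3463 half-lives elapsed in 154 years.
t½ = 154/5.3463 ≈ 28.805 years.

28.8 years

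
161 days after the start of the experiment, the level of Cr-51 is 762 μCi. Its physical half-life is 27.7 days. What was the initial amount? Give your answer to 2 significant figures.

43000 μCi

Number of half-lives elapsed: n = 161/27.7 ≈ 5.8123.
A₀ = A × 2^n = 762 × 2^5.8123 = 762 × 56.191 ≈ 42818 μCi.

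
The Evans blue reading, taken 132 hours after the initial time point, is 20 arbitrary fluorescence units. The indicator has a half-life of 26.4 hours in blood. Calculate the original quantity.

Number of half-lives elapsed: n = 132/26.4 ≈ 5.
A₀ = A × 2^n = 20 × 2^5 = 20 × 32 ≈ 640 arbitrary fluorescence units.

640 arbitrary fluorescence units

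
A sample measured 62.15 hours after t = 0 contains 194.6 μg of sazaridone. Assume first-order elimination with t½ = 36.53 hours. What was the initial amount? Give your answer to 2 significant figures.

630 μg

Number of half-lives elapsed: n = 62.15/36.53 ≈ 1.7013.
A₀ = A × 2^n = 194.6 × 2^1.7013 = 194.6 × 3.252 ≈ 632.85 μg.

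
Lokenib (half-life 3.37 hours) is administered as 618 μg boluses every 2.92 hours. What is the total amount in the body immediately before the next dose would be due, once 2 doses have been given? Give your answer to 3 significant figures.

525 μg

The 2 doses were given 5.84, 2.92 hours ago.
Total = 618·(1/2)^(5.84/3.37) + 618·(1/2)^(2.92/3.37)
      = 185.92 + 338.97 ≈ 524.88 μg.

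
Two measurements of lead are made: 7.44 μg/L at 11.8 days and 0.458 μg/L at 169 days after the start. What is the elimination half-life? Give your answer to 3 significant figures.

39.1 days

Over Δt = 169 − 11.8 = 157.2 days, the level fell by a factor of 7.44/0.458 ≈ 16.245.
n = log₂(16.245) ≈ 4.0219 half-lives, so t½ = 157.2/4.0219 ≈ 39.086 days.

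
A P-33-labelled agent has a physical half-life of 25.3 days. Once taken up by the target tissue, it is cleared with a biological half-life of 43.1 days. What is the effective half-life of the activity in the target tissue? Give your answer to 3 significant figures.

15.9 days

1/t_eff = 1/t_phys + 1/t_biol = 1/25.3 + 1/43.1 = 0.062728 per day.
t_eff = 25.3 × 43.1 / (25.3 + 43.1) ≈ 15.942 days.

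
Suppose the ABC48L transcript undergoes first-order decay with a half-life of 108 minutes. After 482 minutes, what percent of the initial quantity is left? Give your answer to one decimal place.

4.5%

n = 482/108 ≈ 4.463 half-lives.
Fraction remaining = (1/2)^4.463 ≈ 0.045343, i.e. 4.5343%.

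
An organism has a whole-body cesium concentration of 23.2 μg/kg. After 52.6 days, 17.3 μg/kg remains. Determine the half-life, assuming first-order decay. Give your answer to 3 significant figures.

124 days

A/A₀ = 17.3/23.2 ≈ 0.74569.
n = log₂(1.341) ≈ 0.42335 half-lives elapsed in 52.6 days.
t½ = 52.6/0.42335 ≈ 124.25 days.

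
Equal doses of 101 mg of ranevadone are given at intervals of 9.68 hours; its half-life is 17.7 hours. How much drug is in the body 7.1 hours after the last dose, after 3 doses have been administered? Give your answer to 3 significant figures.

165 mg

The 3 doses were given 26.46, 16.78, 7.1 hours ago.
Total = 101·(1/2)^(26.46/17.7) + 101·(1/2)^(16.78/17.7) + 101·(1/2)^(7.1/17.7)
      = 35.835 + 52.353 + 76.484 ≈ 164.67 mg.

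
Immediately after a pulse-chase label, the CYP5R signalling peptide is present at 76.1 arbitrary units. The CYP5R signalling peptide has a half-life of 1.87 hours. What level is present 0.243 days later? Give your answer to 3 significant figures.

8.76 arbitrary units

Convert the elapsed time: 0.243 days = 5.832 hours.
Number of half-lives: n = 5.832/1.87 ≈ 3.1187.
Remaining = 76.1 × (1/2)^3.1187 = 76.1 × 0.11513 ≈ 8.7611 arbitrary units.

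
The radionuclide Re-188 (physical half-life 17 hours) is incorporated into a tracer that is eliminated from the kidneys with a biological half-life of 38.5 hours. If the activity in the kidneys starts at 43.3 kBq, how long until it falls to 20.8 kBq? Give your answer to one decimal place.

1/t_eff = 1/t_phys + 1/t_biol = 1/17 + 1/38.5 = 0.084798 per hour.
t_eff = 17 × 38.5 / (17 + 38.5) ≈ 11.793 hours.
n = log₂(43.3/20.8) ≈ 1.0578; t = 1.0578 × 11.793 ≈ 12.474 hours.

12.5 hours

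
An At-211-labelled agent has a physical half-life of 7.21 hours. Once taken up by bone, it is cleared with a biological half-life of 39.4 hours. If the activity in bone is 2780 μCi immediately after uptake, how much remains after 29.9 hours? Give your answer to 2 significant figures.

93 μCi

1/t_eff = 1/t_phys + 1/t_biol = 1/7.21 + 1/39.4 = 0.16408 per hour.
t_eff = 7.21 × 39.4 / (7.21 + 39.4) ≈ 6.0947 hours.
Remaining = 2780 × (1/2)^(29.9/6.0947) = 2780 × (1/2)^4.9059 ≈ 92.73 μCi.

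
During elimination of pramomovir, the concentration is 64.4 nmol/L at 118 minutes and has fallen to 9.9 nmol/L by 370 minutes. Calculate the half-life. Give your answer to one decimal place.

93.3 minutes

Over Δt = 370 − 118 = 252 minutes, the level fell by a factor of 64.4/9.9 ≈ 6.5051.
n = log₂(6.5051) ≈ 2.7016 half-lives, so t½ = 252/2.7016 ≈ 93.279 minutes.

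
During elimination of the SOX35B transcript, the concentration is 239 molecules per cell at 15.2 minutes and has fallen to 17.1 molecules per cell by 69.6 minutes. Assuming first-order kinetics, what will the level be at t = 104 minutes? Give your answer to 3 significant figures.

Over Δt = 69.6 − 15.2 = 54.4 minutes, the level fell by a factor of 239/17.1 ≈ 13.977.
n = log₂(13.977) ≈ 3.8049 half-lives, so t½ = 54.4/3.8049 ≈ 14.297 minutes.
From t = 69.6 to t = 104: 17.1 × (1/2)^((104−69.6)/14.297) ≈ 3.2262 molecules per cell.

3.23 molecules per cell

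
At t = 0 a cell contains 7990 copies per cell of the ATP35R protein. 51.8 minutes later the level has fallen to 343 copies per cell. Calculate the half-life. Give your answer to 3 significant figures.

11.4 minutes

A/A₀ = 343/7990 ≈ 0.042929.
n = log₂(23.294) ≈ 4.5419 half-lives elapsed in 51.8 minutes.
t½ = 51.8/4.5419 ≈ 11.405 minutes.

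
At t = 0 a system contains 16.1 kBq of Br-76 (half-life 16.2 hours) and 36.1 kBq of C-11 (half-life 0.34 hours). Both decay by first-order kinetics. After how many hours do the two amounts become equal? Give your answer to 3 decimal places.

0.405 hours

Set 16.1·(1/2)^(t/16.2) = 36.1·(1/2)^(t/0.34).
Taking log₂: log₂(16.1/36.1) = t·(1/16.2 − 1/0.34).
log₂(0.44598) = -1.1649; 1/16.2 − 1/0.34 = -2.8794.
t = -1.1649 / -2.8794 ≈ 0.40457 hours.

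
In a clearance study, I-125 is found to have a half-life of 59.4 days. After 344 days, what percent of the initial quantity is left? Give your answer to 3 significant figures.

1.81%

n = 344/59.4 ≈ 5.7912 half-lives.
Fraction remaining = (1/2)^5.7912 ≈ 0.018058, i.e. 1.8058%.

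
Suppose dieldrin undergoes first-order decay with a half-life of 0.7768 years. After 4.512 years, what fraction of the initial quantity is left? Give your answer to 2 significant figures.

0.018

n = 4.512/0.7768 ≈ 5.8084 half-lives.
Fraction remaining = (1/2)^5.8084 ≈ 0.017844.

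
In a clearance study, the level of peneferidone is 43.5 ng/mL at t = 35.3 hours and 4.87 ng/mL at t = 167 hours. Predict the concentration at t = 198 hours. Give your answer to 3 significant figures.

Over Δt = 167 − 35.3 = 131.7 hours, the level fell by a factor of 43.5/4.87 ≈ 8.9322.
n = log₂(8.9322) ≈ 3.159 half-lives, so t½ = 131.7/3.159 ≈ 41.69 hours.
From t = 167 to t = 198: 4.87 × (1/2)^((198−167)/41.69) ≈ 2.9086 ng/mL.

2.91 ng/mL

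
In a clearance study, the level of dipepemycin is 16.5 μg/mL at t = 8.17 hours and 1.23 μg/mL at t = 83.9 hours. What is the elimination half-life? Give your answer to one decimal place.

20.2 hours

Over Δt = 83.9 − 8.17 = 75.73 hours, the level fell by a factor of 16.5/1.23 ≈ 13.415.
n = log₂(13.415) ≈ 3.7457 half-lives, so t½ = 75.73/3.7457 ≈ 20.218 hours.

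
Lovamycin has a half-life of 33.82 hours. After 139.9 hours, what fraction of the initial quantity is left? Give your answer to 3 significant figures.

n = 139.9/33.82 ≈ 4.1366 half-lives.
Fraction remaining = (1/2)^4.1366 ≈ 0.056854.

0.0569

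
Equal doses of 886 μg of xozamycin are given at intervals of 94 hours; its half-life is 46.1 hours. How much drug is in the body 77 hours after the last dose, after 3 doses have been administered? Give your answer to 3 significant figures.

The 3 doses were given 265, 171, 77 hours ago.
Total = 886·(1/2)^(265/46.1) + 886·(1/2)^(171/46.1) + 886·(1/2)^(77/46.1)
      = 16.482 + 67.735 + 278.37 ≈ 362.59 μg.

363 μg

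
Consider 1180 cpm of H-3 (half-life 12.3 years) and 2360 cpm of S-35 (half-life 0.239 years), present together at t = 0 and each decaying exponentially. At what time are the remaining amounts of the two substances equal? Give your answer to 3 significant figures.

Set 1180·(1/2)^(t/12.3) = 2360·(1/2)^(t/0.239).
Taking log₂: log₂(1180/2360) = t·(1/12.3 − 1/0.239).
log₂(0.5) = -1; 1/12.3 − 1/0.239 = -4.1028.
t = -1 / -4.1028 ≈ 0.24374 years.

0.244 years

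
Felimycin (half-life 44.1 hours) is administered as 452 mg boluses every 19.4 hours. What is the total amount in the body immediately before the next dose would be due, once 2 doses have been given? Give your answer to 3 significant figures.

579 mg

The 2 doses were given 38.8, 19.4 hours ago.
Total = 452·(1/2)^(38.8/44.1) + 452·(1/2)^(19.4/44.1)
      = 245.63 + 333.21 ≈ 578.84 mg.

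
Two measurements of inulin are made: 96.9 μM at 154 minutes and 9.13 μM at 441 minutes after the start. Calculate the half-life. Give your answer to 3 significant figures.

Over Δt = 441 − 154 = 287 minutes, the level fell by a factor of 96.9/9.13 ≈ 10.613.
n = log₂(10.613) ≈ 3.4078 half-lives, so t½ = 287/3.4078 ≈ 84.218 minutes.

84.2 minutes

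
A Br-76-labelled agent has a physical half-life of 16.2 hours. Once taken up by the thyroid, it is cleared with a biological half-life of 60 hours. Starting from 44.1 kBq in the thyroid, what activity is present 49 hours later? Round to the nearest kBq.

1/t_eff = 1/t_phys + 1/t_biol = 1/16.2 + 1/60 = 0.078395 per hour.
t_eff = 16.2 × 60 / (16.2 + 60) ≈ 12.756 hours.
Remaining = 44.1 × (1/2)^(49/12.756) = 44.1 × (1/2)^3.8414 ≈ 3.0766 kBq.

3 kBq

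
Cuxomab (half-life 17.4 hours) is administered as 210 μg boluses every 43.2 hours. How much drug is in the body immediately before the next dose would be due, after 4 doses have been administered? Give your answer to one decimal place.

45.7 μg

The 4 doses were given 172.8, 129.6, 86.4, 43.2 hours ago.
Total = 210·(1/2)^(172.8/17.4) + 210·(1/2)^(129.6/17.4) + 210·(1/2)^(86.4/17.4) + 210·(1/2)^(43.2/17.4)
      = 0.21512 + 1.2024 + 6.7212 + 37.569 ≈ 45.708 μg.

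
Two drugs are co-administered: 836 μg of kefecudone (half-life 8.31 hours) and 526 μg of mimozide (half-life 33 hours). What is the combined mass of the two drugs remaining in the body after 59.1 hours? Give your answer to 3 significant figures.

kefecudone: 836 × (1/2)^(59.1/8.31) = 836 × (1/2)^7.1119 ≈ 6.0438 μg.
mimozide: 526 × (1/2)^(59.1/33) = 526 × (1/2)^1.7909 ≈ 152.01 μg.
Total = 6.0438 + 152.01 ≈ 158.05 μg.

158 μg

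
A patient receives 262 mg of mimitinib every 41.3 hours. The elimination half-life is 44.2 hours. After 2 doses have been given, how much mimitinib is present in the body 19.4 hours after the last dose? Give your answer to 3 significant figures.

294 mg

The 2 doses were given 60.7, 19.4 hours ago.
Total = 262·(1/2)^(60.7/44.2) + 262·(1/2)^(19.4/44.2)
      = 101.13 + 193.27 ≈ 294.41 mg.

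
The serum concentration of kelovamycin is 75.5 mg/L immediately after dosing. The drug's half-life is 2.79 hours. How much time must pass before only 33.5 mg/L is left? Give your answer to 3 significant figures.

3.27 hours

Fraction remaining = 33.5/75.5 ≈ 0.44371.
n = log₂(75.5/33.5) = ln(2.2537)/ln 2 ≈ 1.1723 half-lives.
t = n × t½ = 1.1723 × 2.79 ≈ 3.2708 hours.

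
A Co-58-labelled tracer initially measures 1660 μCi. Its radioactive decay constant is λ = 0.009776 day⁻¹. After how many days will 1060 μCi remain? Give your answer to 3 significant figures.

45.9 days

t½ = ln 2 / λ = 0.69315 / 0.009776 ≈ 70.903 days.
Fraction remaining = 1060/1660 ≈ 0.63855.
n = log₂(1660/1060) = ln(1.566)/ln 2 ≈ 0.64712 half-lives.
t = n × t½ = 0.64712 × 70.903 ≈ 45.883 days.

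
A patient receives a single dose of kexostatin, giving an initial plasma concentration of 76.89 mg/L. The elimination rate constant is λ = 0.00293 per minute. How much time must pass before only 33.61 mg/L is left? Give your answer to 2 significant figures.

t½ = ln 2 / λ = 0.69315 / 0.00293 ≈ 236.57 minutes.
Fraction remaining = 33.61/76.89 ≈ 0.43712.
n = log₂(76.89/33.61) = ln(2.2877)/ln 2 ≈ 1.1939 half-lives.
t = n × t½ = 1.1939 × 236.57 ≈ 282.44 minutes.

280 minutes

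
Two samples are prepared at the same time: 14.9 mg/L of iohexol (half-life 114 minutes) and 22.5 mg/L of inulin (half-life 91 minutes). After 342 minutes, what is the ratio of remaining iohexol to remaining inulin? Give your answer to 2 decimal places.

1.12

iohexol: 14.9 × (1/2)^(342/114) = 14.9 × (1/2)^3 ≈ 1.8625 mg/L.
inulin: 22.5 × (1/2)^(342/91) = 22.5 × (1/2)^3.7582 ≈ 1.6628 mg/L.
Ratio ≈ 1.8625 / 1.6628 ≈ 1.1201.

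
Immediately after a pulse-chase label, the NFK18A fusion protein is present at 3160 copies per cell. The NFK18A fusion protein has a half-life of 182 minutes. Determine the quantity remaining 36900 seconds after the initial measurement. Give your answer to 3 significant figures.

304 copies per cell

Convert the elapsed time: 36900 seconds = 615 minutes.
Number of half-lives: n = 615/182 ≈ 3.3791.
Remaining = 3160 × (1/2)^3.3791 = 3160 × 0.096113 ≈ 303.72 copies per cell.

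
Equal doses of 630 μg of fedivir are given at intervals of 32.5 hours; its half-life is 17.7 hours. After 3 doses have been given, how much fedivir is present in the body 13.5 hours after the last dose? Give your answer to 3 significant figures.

The 3 doses were given 78.5, 46, 13.5 hours ago.
Total = 630·(1/2)^(78.5/17.7) + 630·(1/2)^(46/17.7) + 630·(1/2)^(13.5/17.7)
      = 29.125 + 103.99 + 371.31 ≈ 504.43 μg.

504 μg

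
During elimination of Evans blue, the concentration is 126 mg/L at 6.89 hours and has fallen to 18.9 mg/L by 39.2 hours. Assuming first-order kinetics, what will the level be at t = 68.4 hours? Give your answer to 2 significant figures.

3.4 mg/L

Over Δt = 39.2 − 6.89 = 32.31 hours, the level fell by a factor of 126/18.9 ≈ 6.6667.
n = log₂(6.6667) ≈ 2.737 half-lives, so t½ = 32.31/2.737 ≈ 11.805 hours.
From t = 39.2 to t = 68.4: 18.9 × (1/2)^((68.4−39.2)/11.805) ≈ 3.403 mg/L.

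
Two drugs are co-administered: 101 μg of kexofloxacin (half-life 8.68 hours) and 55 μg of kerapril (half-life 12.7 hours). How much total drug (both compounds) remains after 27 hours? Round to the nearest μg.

24 μg

kexofloxacin: 101 × (1/2)^(27/8.68) = 101 × (1/2)^3.1106 ≈ 11.693 μg.
kerapril: 55 × (1/2)^(27/12.7) = 55 × (1/2)^2.126 ≈ 12.6 μg.
Total = 11.693 + 12.6 ≈ 24.294 μg.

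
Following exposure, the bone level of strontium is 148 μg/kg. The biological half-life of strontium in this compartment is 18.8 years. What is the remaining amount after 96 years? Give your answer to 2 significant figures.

Number of half-lives: n = 96/18.8 ≈ 5.1064.
Remaining = 148 × (1/2)^5.1064 = 148 × 0.029029 ≈ 4.2962 μg/kg.

4.3 μg/kg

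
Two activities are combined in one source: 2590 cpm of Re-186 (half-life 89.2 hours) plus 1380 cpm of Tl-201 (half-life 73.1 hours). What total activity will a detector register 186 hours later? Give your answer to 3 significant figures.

847 cpm

Re-186: 2590 × (1/2)^(186/89.2) = 2590 × (1/2)^2.0852 ≈ 610.37 cpm.
Tl-201: 1380 × (1/2)^(186/73.1) = 1380 × (1/2)^2.5445 ≈ 236.55 cpm.
Total = 610.37 + 236.55 ≈ 846.92 cpm.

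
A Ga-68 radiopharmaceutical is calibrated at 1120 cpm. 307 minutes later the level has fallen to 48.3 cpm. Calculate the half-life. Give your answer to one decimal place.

A/A₀ = 48.3/1120 ≈ 0.043125.
n = log₂(23.188) ≈ 4.5353 half-lives elapsed in 307 minutes.
t½ = 307/4.5353 ≈ 67.691 minutes.

67.7 minutes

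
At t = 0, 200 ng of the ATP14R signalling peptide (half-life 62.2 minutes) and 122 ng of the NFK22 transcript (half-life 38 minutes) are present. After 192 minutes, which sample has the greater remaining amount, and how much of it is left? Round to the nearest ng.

ATP14R signalling peptide, 24 ng

ATP14R signalling peptide: 200 × (1/2)^3.0868 ≈ 23.54 ng.
NFK22 transcript: 122 × (1/2)^5.0526 ≈ 3.6759 ng.
ATP14R signalling peptide has more remaining, at ≈ 23.54 ng.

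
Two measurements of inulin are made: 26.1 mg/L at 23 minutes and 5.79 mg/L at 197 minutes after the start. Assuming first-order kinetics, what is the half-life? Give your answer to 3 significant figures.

80.1 minutes

Over Δt = 197 − 23 = 174 minutes, the level fell by a factor of 26.1/5.79 ≈ 4.5078.
n = log₂(4.5078) ≈ 2.1724 half-lives, so t½ = 174/2.1724 ≈ 80.095 minutes.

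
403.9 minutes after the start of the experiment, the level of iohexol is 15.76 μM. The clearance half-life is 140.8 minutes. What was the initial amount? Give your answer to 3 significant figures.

Number of half-lives elapsed: n = 403.9/140.8 ≈ 2.8686.
A₀ = A × 2^n = 15.76 × 2^2.8686 = 15.76 × 7.3036 ≈ 115.1 μM.

115 μM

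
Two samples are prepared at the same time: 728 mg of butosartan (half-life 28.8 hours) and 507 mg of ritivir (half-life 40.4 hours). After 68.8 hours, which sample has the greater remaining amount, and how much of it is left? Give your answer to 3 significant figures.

butosartan: 728 × (1/2)^2.3889 ≈ 139 mg.
ritivir: 507 × (1/2)^1.703 ≈ 155.73 mg.
Ritivir has more remaining, at ≈ 155.73 mg.

ritivir, 156 mg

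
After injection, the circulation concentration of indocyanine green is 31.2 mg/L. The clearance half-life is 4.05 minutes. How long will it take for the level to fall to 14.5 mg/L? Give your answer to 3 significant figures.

4.48 minutes

Fraction remaining = 14.5/31.2 ≈ 0.46474.
n = log₂(31.2/14.5) = ln(2.1517)/ln 2 ≈ 1.1055 half-lives.
t = n × t½ = 1.1055 × 4.05 ≈ 4.4772 minutes.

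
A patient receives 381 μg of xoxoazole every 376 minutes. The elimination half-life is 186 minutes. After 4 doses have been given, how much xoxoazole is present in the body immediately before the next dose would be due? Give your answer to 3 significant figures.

The 4 doses were given 1504, 1128, 752, 376 minutes ago.
Total = 381·(1/2)^(1504/186) + 381·(1/2)^(1128/186) + 381·(1/2)^(752/186) + 381·(1/2)^(376/186)
      = 1.4021 + 5.6928 + 23.113 + 93.841 ≈ 124.05 μg.

124 μg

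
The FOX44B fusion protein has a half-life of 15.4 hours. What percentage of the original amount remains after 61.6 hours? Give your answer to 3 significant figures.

n = 61.6/15.4 ≈ 4 half-lives.
Fraction remaining = (1/2)^4 ≈ 0.0625, i.e. 6.25%.

6.25%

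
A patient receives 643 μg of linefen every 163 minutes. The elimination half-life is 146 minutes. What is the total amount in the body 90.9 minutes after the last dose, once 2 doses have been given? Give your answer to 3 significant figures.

610 μg

The 2 doses were given 253.9, 90.9 minutes ago.
Total = 643·(1/2)^(253.9/146) + 643·(1/2)^(90.9/146)
      = 192.62 + 417.63 ≈ 610.25 μg.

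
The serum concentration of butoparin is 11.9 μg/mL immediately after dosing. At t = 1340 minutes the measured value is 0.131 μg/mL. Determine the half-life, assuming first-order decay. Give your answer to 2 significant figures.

A/A₀ = 0.131/11.9 ≈ 0.011008.
n = log₂(90.84) ≈ 6.5053 half-lives elapsed in 1340 minutes.
t½ = 1340/6.5053 ≈ 205.99 minutes.

210 minutes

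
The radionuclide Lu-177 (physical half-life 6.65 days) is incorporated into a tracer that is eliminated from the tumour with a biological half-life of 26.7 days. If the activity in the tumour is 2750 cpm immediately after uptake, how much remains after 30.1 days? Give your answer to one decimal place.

1/t_eff = 1/t_phys + 1/t_biol = 1/6.65 + 1/26.7 = 0.18783 per day.
t_eff = 6.65 × 26.7 / (6.65 + 26.7) ≈ 5.324 days.
Remaining = 2750 × (1/2)^(30.1/5.324) = 2750 × (1/2)^5.6537 ≈ 54.628 cpm.

54.6 cpm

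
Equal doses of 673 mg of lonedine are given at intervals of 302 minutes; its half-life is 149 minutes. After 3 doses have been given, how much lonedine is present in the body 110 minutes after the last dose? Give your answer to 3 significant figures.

527 mg

The 3 doses were given 714, 412, 110 minutes ago.
Total = 673·(1/2)^(714/149) + 673·(1/2)^(412/149) + 673·(1/2)^(110/149)
      = 24.294 + 99 + 403.44 ≈ 526.73 mg.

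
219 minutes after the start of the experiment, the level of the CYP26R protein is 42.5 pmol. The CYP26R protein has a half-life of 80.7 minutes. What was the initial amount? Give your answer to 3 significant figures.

279 pmol

Number of half-lives elapsed: n = 219/80.7 ≈ 2.7138.
A₀ = A × 2^n = 42.5 × 2^2.7138 = 42.5 × 6.5603 ≈ 278.81 pmol.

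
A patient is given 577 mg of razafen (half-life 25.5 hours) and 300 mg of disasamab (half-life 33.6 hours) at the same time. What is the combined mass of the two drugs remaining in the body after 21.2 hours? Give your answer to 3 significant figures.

razafen: 577 × (1/2)^(21.2/25.5) = 577 × (1/2)^0.83137 ≈ 324.27 mg.
disasamab: 300 × (1/2)^(21.2/33.6) = 300 × (1/2)^0.63095 ≈ 193.72 mg.
Total = 324.27 + 193.72 ≈ 518 mg.

518 mg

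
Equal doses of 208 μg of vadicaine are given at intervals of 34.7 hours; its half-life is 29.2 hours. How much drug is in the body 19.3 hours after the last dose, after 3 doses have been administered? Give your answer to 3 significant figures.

215 μg

The 3 doses were given 88.7, 54, 19.3 hours ago.
Total = 208·(1/2)^(88.7/29.2) + 208·(1/2)^(54/29.2) + 208·(1/2)^(19.3/29.2)
      = 25.33 + 57.725 + 131.55 ≈ 214.61 μg.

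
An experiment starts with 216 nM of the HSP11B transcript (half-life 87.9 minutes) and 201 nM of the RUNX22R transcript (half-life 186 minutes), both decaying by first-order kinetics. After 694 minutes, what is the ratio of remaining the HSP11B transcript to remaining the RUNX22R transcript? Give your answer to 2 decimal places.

HSP11B transcript: 216 × (1/2)^(694/87.9) = 216 × (1/2)^7.8953 ≈ 0.90724 nM.
RUNX22R transcript: 201 × (1/2)^(694/186) = 201 × (1/2)^3.7312 ≈ 15.136 nM.
Ratio ≈ 0.90724 / 15.136 ≈ 0.059941.

0.06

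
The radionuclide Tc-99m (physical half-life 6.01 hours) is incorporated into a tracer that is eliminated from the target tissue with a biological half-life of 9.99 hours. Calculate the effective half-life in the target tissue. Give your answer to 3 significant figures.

3.75 hours

1/t_eff = 1/t_phys + 1/t_biol = 1/6.01 + 1/9.99 = 0.26649 per hour.
t_eff = 6.01 × 9.99 / (6.01 + 9.99) ≈ 3.7525 hours.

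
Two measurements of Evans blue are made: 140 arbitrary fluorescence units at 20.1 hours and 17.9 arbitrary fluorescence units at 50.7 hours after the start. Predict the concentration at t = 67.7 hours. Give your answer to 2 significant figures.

5.7 arbitrary fluorescence units

Over Δt = 50.7 − 20.1 = 30.6 hours, the level fell by a factor of 140/17.9 ≈ 7.8212.
n = log₂(7.8212) ≈ 2.9674 half-lives, so t½ = 30.6/2.9674 ≈ 10.312 hours.
From t = 50.7 to t = 67.7: 17.9 × (1/2)^((67.7−50.7)/10.312) ≈ 5.7094 arbitrary fluorescence units.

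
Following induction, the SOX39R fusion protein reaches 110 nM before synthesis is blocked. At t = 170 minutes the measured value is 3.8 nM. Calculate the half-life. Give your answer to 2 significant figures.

A/A₀ = 3.8/110 ≈ 0.034545.
n = log₂(28.947) ≈ 4.8554 half-lives elapsed in 170 minutes.
t½ = 170/4.8554 ≈ 35.013 minutes.

35 minutes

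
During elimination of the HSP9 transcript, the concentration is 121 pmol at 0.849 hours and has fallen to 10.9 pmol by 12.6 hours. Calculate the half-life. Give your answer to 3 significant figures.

3.38 hours

Over Δt = 12.6 − 0.849 = 11.751 hours, the level fell by a factor of 121/10.9 ≈ 11.101.
n = log₂(11.101) ≈ 3.4726 half-lives, so t½ = 11.751/3.4726 ≈ 3.3839 hours.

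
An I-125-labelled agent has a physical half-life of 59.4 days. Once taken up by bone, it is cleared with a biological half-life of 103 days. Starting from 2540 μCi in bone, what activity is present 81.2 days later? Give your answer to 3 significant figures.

1/t_eff = 1/t_phys + 1/t_biol = 1/59.4 + 1/103 = 0.026544 per day.
t_eff = 59.4 × 103 / (59.4 + 103) ≈ 37.674 days.
Remaining = 2540 × (1/2)^(81.2/37.674) = 2540 × (1/2)^2.1554 ≈ 570.17 μCi.

570 μCi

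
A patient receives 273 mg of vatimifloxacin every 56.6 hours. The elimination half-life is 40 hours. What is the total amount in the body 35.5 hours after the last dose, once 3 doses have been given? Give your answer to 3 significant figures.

224 mg

The 3 doses were given 148.7, 92.1, 35.5 hours ago.
Total = 273·(1/2)^(148.7/40) + 273·(1/2)^(92.1/40) + 273·(1/2)^(35.5/40)
      = 20.753 + 55.34 + 147.57 ≈ 223.66 mg.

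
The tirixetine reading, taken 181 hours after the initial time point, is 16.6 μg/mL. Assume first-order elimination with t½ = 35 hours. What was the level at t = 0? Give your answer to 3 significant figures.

Number of half-lives elapsed: n = 181/35 ≈ 5.1714.
A₀ = A × 2^n = 16.6 × 2^5.1714 = 16.6 × 36.038 ≈ 598.22 μg/mL.

598 μg/mL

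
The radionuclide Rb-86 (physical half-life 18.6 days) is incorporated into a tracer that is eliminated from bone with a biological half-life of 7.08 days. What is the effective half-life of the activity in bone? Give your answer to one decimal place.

1/t_eff = 1/t_phys + 1/t_biol = 1/18.6 + 1/7.08 = 0.19501 per day.
t_eff = 18.6 × 7.08 / (18.6 + 7.08) ≈ 5.128 days.

5.1 days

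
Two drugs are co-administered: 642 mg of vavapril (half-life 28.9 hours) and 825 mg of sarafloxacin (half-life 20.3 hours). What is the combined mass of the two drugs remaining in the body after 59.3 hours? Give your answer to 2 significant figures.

260 mg

vavapril: 642 × (1/2)^(59.3/28.9) = 642 × (1/2)^2.0519 ≈ 154.83 mg.
sarafloxacin: 825 × (1/2)^(59.3/20.3) = 825 × (1/2)^2.9212 ≈ 108.92 mg.
Total = 154.83 + 108.92 ≈ 263.74 mg.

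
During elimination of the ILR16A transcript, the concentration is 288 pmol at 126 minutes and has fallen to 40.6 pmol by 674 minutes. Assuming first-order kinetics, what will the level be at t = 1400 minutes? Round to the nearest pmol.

Over Δt = 674 − 126 = 548 minutes, the level fell by a factor of 288/40.6 ≈ 7.0936.
n = log₂(7.0936) ≈ 2.8265 half-lives, so t½ = 548/2.8265 ≈ 193.88 minutes.
From t = 674 to t = 1400: 40.6 × (1/2)^((1400−674)/193.88) ≈ 3.0289 pmol.

3 pmol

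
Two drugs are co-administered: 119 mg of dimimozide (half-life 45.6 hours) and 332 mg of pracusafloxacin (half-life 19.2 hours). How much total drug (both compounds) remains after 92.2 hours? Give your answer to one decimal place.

dimimozide: 119 × (1/2)^(92.2/45.6) = 119 × (1/2)^2.0219 ≈ 29.301 mg.
pracusafloxacin: 332 × (1/2)^(92.2/19.2) = 332 × (1/2)^4.8021 ≈ 11.901 mg.
Total = 29.301 + 11.901 ≈ 41.202 mg.

41.2 mg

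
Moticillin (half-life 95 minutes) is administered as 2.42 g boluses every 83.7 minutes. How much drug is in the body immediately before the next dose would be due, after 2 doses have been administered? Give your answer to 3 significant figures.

The 2 doses were given 167.4, 83.7 minutes ago.
Total = 2.42·(1/2)^(167.4/95) + 2.42·(1/2)^(83.7/95)
      = 0.71346 + 1.314 ≈ 2.0274 g.

2.03 g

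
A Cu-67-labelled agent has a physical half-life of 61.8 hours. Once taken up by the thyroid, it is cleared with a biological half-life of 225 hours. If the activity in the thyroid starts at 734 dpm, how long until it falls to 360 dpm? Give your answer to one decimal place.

49.8 hours

1/t_eff = 1/t_phys + 1/t_biol = 1/61.8 + 1/225 = 0.020626 per hour.
t_eff = 61.8 × 225 / (61.8 + 225) ≈ 48.483 hours.
n = log₂(734/360) ≈ 1.0278; t = 1.0278 × 48.483 ≈ 49.83 hours.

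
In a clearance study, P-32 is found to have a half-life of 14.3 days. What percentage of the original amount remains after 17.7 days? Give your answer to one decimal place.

n = 17.7/14.3 ≈ 1.2378 half-lives.
Fraction remaining = (1/2)^1.2378 ≈ 0.42403, i.e. 42.403%.

42.4%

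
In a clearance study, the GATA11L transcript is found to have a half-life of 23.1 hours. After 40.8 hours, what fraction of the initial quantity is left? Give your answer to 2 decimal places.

0.29

n = 40.8/23.1 ≈ 1.7662 half-lives.
Fraction remaining = (1/2)^1.7662 ≈ 0.29398.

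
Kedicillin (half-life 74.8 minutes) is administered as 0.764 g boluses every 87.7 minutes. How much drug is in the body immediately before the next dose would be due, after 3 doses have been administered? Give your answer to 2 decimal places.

0.56 g

The 3 doses were given 263.1, 175.4, 87.7 minutes ago.
Total = 0.764·(1/2)^(263.1/74.8) + 0.764·(1/2)^(175.4/74.8) + 0.764·(1/2)^(87.7/74.8)
      = 0.06672 + 0.15038 + 0.33896 ≈ 0.55606 g.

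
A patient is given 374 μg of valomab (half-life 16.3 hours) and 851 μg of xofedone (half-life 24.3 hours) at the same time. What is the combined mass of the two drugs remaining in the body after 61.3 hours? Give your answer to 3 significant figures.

valomab: 374 × (1/2)^(61.3/16.3) = 374 × (1/2)^3.7607 ≈ 27.592 μg.
xofedone: 851 × (1/2)^(61.3/24.3) = 851 × (1/2)^2.5226 ≈ 148.1 μg.
Total = 27.592 + 148.1 ≈ 175.69 μg.

176 μg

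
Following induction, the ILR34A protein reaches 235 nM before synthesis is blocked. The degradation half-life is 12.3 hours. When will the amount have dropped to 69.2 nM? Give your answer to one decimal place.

21.7 hours

Fraction remaining = 69.2/235 ≈ 0.29447.
n = log₂(235/69.2) = ln(3.396)/ln 2 ≈ 1.7638 half-lives.
t = n × t½ = 1.7638 × 12.3 ≈ 21.695 hours.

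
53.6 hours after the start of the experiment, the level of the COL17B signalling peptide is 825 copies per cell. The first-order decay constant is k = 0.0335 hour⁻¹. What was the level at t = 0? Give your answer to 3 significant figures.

4970 copies per cell

t½ = ln 2 / k = 0.69315 / 0.0335 ≈ 20.691 hours.
Number of half-lives elapsed: n = 53.6/20.691 ≈ 2.5905.
A₀ = A × 2^n = 825 × 2^2.5905 = 825 × 6.0231 ≈ 4969 copies per cell.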